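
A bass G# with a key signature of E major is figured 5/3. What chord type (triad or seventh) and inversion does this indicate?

Intervals of 5/3 above the bass form a triad; the bass is the root, so this is root position.

triad, root position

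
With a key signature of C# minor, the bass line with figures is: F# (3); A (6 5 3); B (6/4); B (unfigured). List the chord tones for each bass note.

F#, A, C# | A, C#, E, F# | B, E, G# | B, D#, F#

F# (5/3): F#, A, C#.
A (6/5/3): A, C#, E, F#.
B (6/4): B, E, G#.
B (5/3): B, D#, F#.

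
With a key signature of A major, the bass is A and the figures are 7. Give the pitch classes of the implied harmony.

A, C#, E, G#

The written figures 7 are shorthand for 7/5/3: the 5/3 are implied.
A third above A in this key is C#.
A fifth above A in this key is E.
A seventh above A in this key is G#.
Together with the bass A, this spells A major seventh in root position.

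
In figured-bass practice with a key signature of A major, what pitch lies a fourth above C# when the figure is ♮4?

Counting 3 letter steps above C# lands on F; in A major, that letter is F#.
The ♮4 figure makes it natural, giving F.

F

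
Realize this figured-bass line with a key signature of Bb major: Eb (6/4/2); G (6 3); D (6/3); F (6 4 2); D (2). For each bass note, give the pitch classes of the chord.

Eb (6/4/2): Eb, F, A, C.
G (6/3): G, Bb, Eb.
D (6/3): D, F, Bb.
F (6/4/2): F, G, Bb, D.
D (6/4/2): D, Eb, G, Bb.

Eb, F, A, C | G, Bb, Eb | D, F, Bb | F, G, Bb, D | D, Eb, G, Bb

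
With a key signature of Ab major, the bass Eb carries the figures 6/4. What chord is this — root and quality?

Ab major

The figures 6/4 indicate a triad in second inversion.
In second inversion the root lies a fourth above the bass: a fourth above Eb in Ab major is Ab.
The chord tones are Eb, Ab, C, giving Ab major.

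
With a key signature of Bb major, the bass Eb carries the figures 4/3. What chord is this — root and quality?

A half-diminished seventh

The figures 4/3 indicate a seventh chord in second inversion.
In second inversion the root lies a fourth above the bass: a fourth above Eb in Bb major is A.
The chord tones are Eb, G, A, C, giving A half-diminished seventh.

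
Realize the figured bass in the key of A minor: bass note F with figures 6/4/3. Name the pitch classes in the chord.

F, A, B, D

A third above F in this key is A.
A fourth above F in this key is B.
A sixth above F in this key is D.
Together with the bass F, this spells B half-diminished seventh in second inversion.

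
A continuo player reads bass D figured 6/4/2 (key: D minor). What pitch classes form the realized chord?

D, E, G, Bb

A second above D in this key is E.
A fourth above D in this key is G.
A sixth above D in this key is Bb.
Together with the bass D, this spells E half-diminished seventh in third inversion.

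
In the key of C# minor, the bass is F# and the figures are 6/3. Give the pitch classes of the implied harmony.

A third above F# in this key is A.
A sixth above F# in this key is D#.
Together with the bass F#, this spells D# diminished in first inversion.

F#, A, D#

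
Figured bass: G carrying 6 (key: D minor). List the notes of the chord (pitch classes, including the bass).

The written figures 6 are shorthand for 6/3: the 3 is implied.
A third above G in this key is Bb.
A sixth above G in this key is E.
Together with the bass G, this spells E diminished in first inversion.

G, Bb, E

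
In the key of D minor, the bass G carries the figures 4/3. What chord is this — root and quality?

The figures 4/3 indicate a seventh chord in second inversion.
In second inversion the root lies a fourth above the bass: a fourth above G in D minor is C.
The chord tones are G, Bb, C, E, giving C dominant seventh.

C dominant seventh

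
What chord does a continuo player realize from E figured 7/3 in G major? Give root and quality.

E minor seventh

The figures 7/3 indicate a seventh chord in root position.
In root position the bass is the root, so the root is E.
The chord tones are E, G, B, D, giving E minor seventh.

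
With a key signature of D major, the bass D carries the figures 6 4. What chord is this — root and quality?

The figures 6 4 indicate a triad in second inversion.
In second inversion the root lies a fourth above the bass: a fourth above D in D major is G.
The chord tones are D, G, B, giving G major.

G major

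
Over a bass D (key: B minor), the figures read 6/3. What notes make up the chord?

A third above D in this key is F#.
A sixth above D in this key is B.
Together with the bass D, this spells B minor in first inversion.

D, F#, B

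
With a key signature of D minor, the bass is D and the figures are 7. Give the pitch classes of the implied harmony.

The written figures 7 are shorthand for 7/5/3: the 5/3 are implied.
A third above D in this key is F.
A fifth above D in this key is A.
A seventh above D in this key is C.
Together with the bass D, this spells D minor seventh in root position.

D, F, A, C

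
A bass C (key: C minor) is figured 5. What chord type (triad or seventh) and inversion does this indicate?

5 is shorthand for 5/3.
Intervals of 5/3 above the bass form a triad; the bass is the root, so this is root position.

triad, root position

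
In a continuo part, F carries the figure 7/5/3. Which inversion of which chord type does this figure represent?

seventh chord, root position

Intervals of 7/5/3 above the bass form a seventh chord; the bass is the root, so this is root position.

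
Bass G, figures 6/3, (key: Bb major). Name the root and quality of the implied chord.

Eb major

The figures 6/3 indicate a triad in first inversion.
In first inversion the root lies a sixth above the bass: a sixth above G in Bb major is Eb.
The chord tones are G, Bb, Eb, giving Eb major.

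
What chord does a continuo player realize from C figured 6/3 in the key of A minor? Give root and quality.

A minor

The figures 6/3 indicate a triad in first inversion.
In first inversion the root lies a sixth above the bass: a sixth above C in A minor is A.
The chord tones are C, E, A, giving A minor.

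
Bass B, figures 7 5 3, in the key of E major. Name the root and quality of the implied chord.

The figures 7 5 3 indicate a seventh chord in root position.
In root position the bass is the root, so the root is B.
The chord tones are B, D#, F#, A, giving B dominant seventh.

B dominant seventh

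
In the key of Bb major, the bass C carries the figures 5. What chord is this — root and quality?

C minor

The figures 5 indicate a triad in root position.
In root position the bass is the root, so the root is C.
The chord tones are C, Eb, G, giving C minor.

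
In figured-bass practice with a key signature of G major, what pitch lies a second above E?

F#

Counting 1 letter step above E lands on F; in G major, that letter is F#.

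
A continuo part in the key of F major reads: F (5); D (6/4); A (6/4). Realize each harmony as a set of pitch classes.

F (5/3): F, A, C.
D (6/4): D, G, Bb.
A (6/4): A, D, F.

F, A, C | D, G, Bb | A, D, F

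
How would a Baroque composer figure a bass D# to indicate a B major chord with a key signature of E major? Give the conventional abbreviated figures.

D# is the third of B major, so the chord is in first inversion.
A triad in first inversion is figured 6/3, conventionally abbreviated 6.

6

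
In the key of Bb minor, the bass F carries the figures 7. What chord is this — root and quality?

F minor seventh

The figures 7 indicate a seventh chord in root position.
In root position the bass is the root, so the root is F.
The chord tones are F, Ab, C, Eb, giving F minor seventh.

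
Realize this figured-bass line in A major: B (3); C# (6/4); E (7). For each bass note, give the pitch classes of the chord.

B, D, F# | C#, F#, A | E, G#, B, D

B (5/3): B, D, F#.
C# (6/4): C#, F#, A.
E (7/5/3): E, G#, B, D.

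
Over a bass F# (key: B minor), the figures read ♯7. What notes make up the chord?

F#, A, C#, E#

The written figures ♯7 are shorthand for 7/5/3: the 5/3 are implied.
A third above F# in this key is A.
A fifth above F# in this key is C#.
A seventh above F# in this key is E, raised to E# by the sharp.
Together with the bass F#, this spells F# minor-major seventh in root position.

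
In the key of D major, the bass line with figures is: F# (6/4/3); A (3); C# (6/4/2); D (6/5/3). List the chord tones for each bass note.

F# (6/4/3): F#, A, B, D.
A (5/3): A, C#, E.
C# (6/4/2): C#, D, F#, A.
D (6/5/3): D, F#, A, B.

F#, A, B, D | A, C#, E | C#, D, F#, A | D, F#, A, B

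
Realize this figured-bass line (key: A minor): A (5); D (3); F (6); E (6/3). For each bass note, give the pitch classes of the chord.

A, C, E | D, F, A | F, A, D | E, G, C

A (5/3): A, C, E.
D (5/3): D, F, A.
F (6/3): F, A, D.
E (6/3): E, G, C.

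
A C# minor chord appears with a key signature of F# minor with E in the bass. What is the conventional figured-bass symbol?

E is the third of C# minor, so the chord is in first inversion.
A triad in first inversion is figured 6/3, conventionally abbreviated 6.

6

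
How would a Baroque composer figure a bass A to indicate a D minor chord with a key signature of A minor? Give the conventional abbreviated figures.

A is the fifth of D minor, so the chord is in second inversion.
A triad in second inversion is figured 6/4, conventionally abbreviated 6/4.

6/4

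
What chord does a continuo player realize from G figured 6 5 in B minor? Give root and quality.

The figures 6 5 indicate a seventh chord in first inversion.
In first inversion the root lies a sixth above the bass: a sixth above G in B minor is E.
The chord tones are G, B, D, E, giving E minor seventh.

E minor seventh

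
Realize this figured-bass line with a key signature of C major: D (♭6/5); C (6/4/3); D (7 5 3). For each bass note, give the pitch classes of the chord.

D (b6/5/3): D, F, A, Bb.
C (6/4/3): C, E, F, A.
D (7/5/3): D, F, A, C.

D, F, A, Bb | C, E, F, A | D, F, A, C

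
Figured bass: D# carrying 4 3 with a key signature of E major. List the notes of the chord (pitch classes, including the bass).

The written figures 4 3 are shorthand for 6/4/3: the 6 is implied.
A third above D# in this key is F#.
A fourth above D# in this key is G#.
A sixth above D# in this key is B.
Together with the bass D#, this spells G# minor seventh in second inversion.

D#, F#, G#, B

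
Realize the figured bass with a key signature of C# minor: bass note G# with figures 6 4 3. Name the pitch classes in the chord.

G#, B, C#, E

A third above G# in this key is B.
A fourth above G# in this key is C#.
A sixth above G# in this key is E.
Together with the bass G#, this spells C# minor seventh in second inversion.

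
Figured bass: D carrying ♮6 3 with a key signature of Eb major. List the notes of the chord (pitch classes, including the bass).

D, F, B

A third above D in this key is F.
A sixth above D in this key is Bb, made natural (B) by the ♮ figure.
Together with the bass D, this spells B diminished in first inversion.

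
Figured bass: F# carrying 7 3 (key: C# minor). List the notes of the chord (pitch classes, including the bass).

F#, A, C#, E

The written figures 7 3 are shorthand for 7/5/3: the 5 is implied.
A third above F# in this key is A.
A fifth above F# in this key is C#.
A seventh above F# in this key is E.
Together with the bass F#, this spells F# minor seventh in root position.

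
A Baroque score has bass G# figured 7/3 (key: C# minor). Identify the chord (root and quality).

The figures 7/3 indicate a seventh chord in root position.
In root position the bass is the root, so the root is G#.
The chord tones are G#, B, D#, F#, giving G# minor seventh.

G# minor seventh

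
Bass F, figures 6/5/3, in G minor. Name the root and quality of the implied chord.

D minor seventh

The figures 6/5/3 indicate a seventh chord in first inversion.
In first inversion the root lies a sixth above the bass: a sixth above F in G minor is D.
The chord tones are F, A, C, D, giving D minor seventh.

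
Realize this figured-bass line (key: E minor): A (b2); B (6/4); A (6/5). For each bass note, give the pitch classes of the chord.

A (6/4/b2): A, Bb, D, F#.
B (6/4): B, E, G.
A (6/5/3): A, C, E, F#.

A, Bb, D, F# | B, E, G | A, C, E, F#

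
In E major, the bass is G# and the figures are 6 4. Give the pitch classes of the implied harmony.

A fourth above G# in this key is C#.
A sixth above G# in this key is E.
Together with the bass G#, this spells C# minor in second inversion.

G#, C#, E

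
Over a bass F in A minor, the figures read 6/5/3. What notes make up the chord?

F, A, C, D

A third above F in this key is A.
A fifth above F in this key is C.
A sixth above F in this key is D.
Together with the bass F, this spells D minor seventh in first inversion.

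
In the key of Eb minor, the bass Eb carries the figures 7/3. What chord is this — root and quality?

Eb minor seventh

The figures 7/3 indicate a seventh chord in root position.
In root position the bass is the root, so the root is Eb.
The chord tones are Eb, Gb, Bb, Db, giving Eb minor seventh.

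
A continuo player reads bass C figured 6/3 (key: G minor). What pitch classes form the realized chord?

A third above C in this key is Eb.
A sixth above C in this key is A.
Together with the bass C, this spells A diminished in first inversion.

C, Eb, A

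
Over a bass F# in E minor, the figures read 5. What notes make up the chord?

F#, A, C

The written figures 5 are shorthand for 5/3: the 3 is implied.
A third above F# in this key is A.
A fifth above F# in this key is C.
Together with the bass F#, this spells F# diminished in root position.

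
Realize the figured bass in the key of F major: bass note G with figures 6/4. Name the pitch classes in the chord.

G, C, E

A fourth above G in this key is C.
A sixth above G in this key is E.
Together with the bass G, this spells C major in second inversion.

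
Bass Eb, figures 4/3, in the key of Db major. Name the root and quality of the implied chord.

The figures 4/3 indicate a seventh chord in second inversion.
In second inversion the root lies a fourth above the bass: a fourth above Eb in Db major is Ab.
The chord tones are Eb, Gb, Ab, C, giving Ab dominant seventh.

Ab dominant seventh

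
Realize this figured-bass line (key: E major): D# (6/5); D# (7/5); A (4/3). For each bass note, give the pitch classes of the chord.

D#, F#, A, B | D#, F#, A, C# | A, C#, D#, F#

D# (6/5/3): D#, F#, A, B.
D# (7/5/3): D#, F#, A, C#.
A (6/4/3): A, C#, D#, F#.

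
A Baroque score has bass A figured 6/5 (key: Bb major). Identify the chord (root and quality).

The figures 6/5 indicate a seventh chord in first inversion.
In first inversion the root lies a sixth above the bass: a sixth above A in Bb major is F.
The chord tones are A, C, Eb, F, giving F dominant seventh.

F dominant seventh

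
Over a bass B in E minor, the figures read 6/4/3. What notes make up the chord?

B, D, E, G

A third above B in this key is D.
A fourth above B in this key is E.
A sixth above B in this key is G.
Together with the bass B, this spells E minor seventh in second inversion.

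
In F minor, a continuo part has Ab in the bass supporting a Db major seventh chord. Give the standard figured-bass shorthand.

4/3

Ab is the fifth of Db major seventh, so the chord is in second inversion.
A seventh chord in second inversion is figured 6/4/3, conventionally abbreviated 4/3.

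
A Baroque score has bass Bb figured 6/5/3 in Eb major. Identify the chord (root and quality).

The figures 6/5/3 indicate a seventh chord in first inversion.
In first inversion the root lies a sixth above the bass: a sixth above Bb in Eb major is G.
The chord tones are Bb, D, F, G, giving G minor seventh.

G minor seventh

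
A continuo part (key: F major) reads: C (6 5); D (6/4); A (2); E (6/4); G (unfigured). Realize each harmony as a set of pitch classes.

C (6/5/3): C, E, G, A.
D (6/4): D, G, Bb.
A (6/4/2): A, Bb, D, F.
E (6/4): E, A, C.
G (5/3): G, Bb, D.

C, E, G, A | D, G, Bb | A, Bb, D, F | E, A, C | G, Bb, D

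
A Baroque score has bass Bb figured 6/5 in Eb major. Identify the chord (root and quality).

The figures 6/5 indicate a seventh chord in first inversion.
In first inversion the root lies a sixth above the bass: a sixth above Bb in Eb major is G.
The chord tones are Bb, D, F, G, giving G minor seventh.

G minor seventh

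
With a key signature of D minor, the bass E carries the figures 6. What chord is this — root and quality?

The figures 6 indicate a triad in first inversion.
In first inversion the root lies a sixth above the bass: a sixth above E in D minor is C.
The chord tones are E, G, C, giving C major.

C major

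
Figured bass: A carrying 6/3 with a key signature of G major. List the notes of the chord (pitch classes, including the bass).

A, C, F#

A third above A in this key is C.
A sixth above A in this key is F#.
Together with the bass A, this spells F# diminished in first inversion.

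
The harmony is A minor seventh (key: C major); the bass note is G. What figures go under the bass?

4/2

G is the seventh of A minor seventh, so the chord is in third inversion.
A seventh chord in third inversion is figured 6/4/2, conventionally abbreviated 4/2.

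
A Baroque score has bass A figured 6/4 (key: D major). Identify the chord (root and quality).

D major

The figures 6/4 indicate a triad in second inversion.
In second inversion the root lies a fourth above the bass: a fourth above A in D major is D.
The chord tones are A, D, F#, giving D major.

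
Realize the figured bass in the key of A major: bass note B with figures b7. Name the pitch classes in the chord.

B, D, F#, Ab

The written figures b7 are shorthand for 7/5/3: the 5/3 are implied.
A third above B in this key is D.
A fifth above B in this key is F#.
A seventh above B in this key is A, lowered to Ab by the flat.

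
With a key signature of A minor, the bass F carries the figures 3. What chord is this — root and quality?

The figures 3 indicate a triad in root position.
In root position the bass is the root, so the root is F.
The chord tones are F, A, C, giving F major.

F major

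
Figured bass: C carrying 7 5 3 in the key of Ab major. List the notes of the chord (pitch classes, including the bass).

C, Eb, G, Bb

A third above C in this key is Eb.
A fifth above C in this key is G.
A seventh above C in this key is Bb.
Together with the bass C, this spells C minor seventh in root position.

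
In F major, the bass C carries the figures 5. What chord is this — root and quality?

C major

The figures 5 indicate a triad in root position.
In root position the bass is the root, so the root is C.
The chord tones are C, E, G, giving C major.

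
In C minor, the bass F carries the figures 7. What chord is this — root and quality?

The figures 7 indicate a seventh chord in root position.
In root position the bass is the root, so the root is F.
The chord tones are F, Ab, C, Eb, giving F minor seventh.

F minor seventh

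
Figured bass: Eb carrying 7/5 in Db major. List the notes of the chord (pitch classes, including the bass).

The written figures 7/5 are shorthand for 7/5/3: the 3 is implied.
A third above Eb in this key is Gb.
A fifth above Eb in this key is Bb.
A seventh above Eb in this key is Db.
Together with the bass Eb, this spells Eb minor seventh in root position.

Eb, Gb, Bb, Db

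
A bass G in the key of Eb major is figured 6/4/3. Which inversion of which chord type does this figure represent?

seventh chord, second inversion

Intervals of 6/4/3 above the bass form a seventh chord; the bass is the fifth, so this is second inversion.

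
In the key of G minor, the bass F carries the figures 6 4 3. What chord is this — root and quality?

Bb major seventh

The figures 6 4 3 indicate a seventh chord in second inversion.
In second inversion the root lies a fourth above the bass: a fourth above F in G minor is Bb.
The chord tones are F, A, Bb, D, giving Bb major seventh.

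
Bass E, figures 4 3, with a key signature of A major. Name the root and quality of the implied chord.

A major seventh

The figures 4 3 indicate a seventh chord in second inversion.
In second inversion the root lies a fourth above the bass: a fourth above E in A major is A.
The chord tones are E, G#, A, C#, giving A major seventh.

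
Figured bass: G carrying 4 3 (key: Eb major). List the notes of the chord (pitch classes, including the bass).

G, Bb, C, Eb

The written figures 4 3 are shorthand for 6/4/3: the 6 is implied.
A third above G in this key is Bb.
A fourth above G in this key is C.
A sixth above G in this key is Eb.
Together with the bass G, this spells C minor seventh in second inversion.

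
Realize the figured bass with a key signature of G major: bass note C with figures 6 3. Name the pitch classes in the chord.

A third above C in this key is E.
A sixth above C in this key is A.
Together with the bass C, this spells A minor in first inversion.

C, E, A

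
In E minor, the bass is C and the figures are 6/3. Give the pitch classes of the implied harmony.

C, E, A

A third above C in this key is E.
A sixth above C in this key is A.
Together with the bass C, this spells A minor in first inversion.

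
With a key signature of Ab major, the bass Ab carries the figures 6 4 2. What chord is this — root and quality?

Bb minor seventh

The figures 6 4 2 indicate a seventh chord in third inversion.
In third inversion the root lies a second above the bass: a second above Ab in Ab major is Bb.
The chord tones are Ab, Bb, Db, F, giving Bb minor seventh.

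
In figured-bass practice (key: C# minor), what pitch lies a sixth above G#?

Counting 5 letter steps above G# lands on E; in C# minor, that letter is E.

E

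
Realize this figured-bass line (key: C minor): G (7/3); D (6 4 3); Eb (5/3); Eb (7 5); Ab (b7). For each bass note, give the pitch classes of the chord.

G, Bb, D, F | D, F, G, Bb | Eb, G, Bb | Eb, G, Bb, D | Ab, C, Eb, Gb

G (7/5/3): G, Bb, D, F.
D (6/4/3): D, F, G, Bb.
Eb (5/3): Eb, G, Bb.
Eb (7/5/3): Eb, G, Bb, D.
Ab (b7/5/3): Ab, C, Eb, Gb.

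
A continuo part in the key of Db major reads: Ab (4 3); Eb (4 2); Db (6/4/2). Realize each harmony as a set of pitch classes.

Ab (6/4/3): Ab, C, Db, F.
Eb (6/4/2): Eb, F, Ab, C.
Db (6/4/2): Db, Eb, Gb, Bb.

Ab, C, Db, F | Eb, F, Ab, C | Db, Eb, Gb, Bb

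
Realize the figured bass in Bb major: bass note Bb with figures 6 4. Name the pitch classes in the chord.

A fourth above Bb in this key is Eb.
A sixth above Bb in this key is G.
Together with the bass Bb, this spells Eb major in second inversion.

Bb, Eb, G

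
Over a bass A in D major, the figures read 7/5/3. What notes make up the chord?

A third above A in this key is C#.
A fifth above A in this key is E.
A seventh above A in this key is G.
Together with the bass A, this spells A dominant seventh in root position.

A, C#, E, G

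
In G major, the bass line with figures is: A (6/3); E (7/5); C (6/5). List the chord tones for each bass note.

A (6/3): A, C, F#.
E (7/5/3): E, G, B, D.
C (6/5/3): C, E, G, A.

A, C, F# | E, G, B, D | C, E, G, A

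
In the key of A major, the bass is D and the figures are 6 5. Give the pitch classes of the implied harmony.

D, F#, A, B

The written figures 6 5 are shorthand for 6/5/3: the 3 is implied.
A third above D in this key is F#.
A fifth above D in this key is A.
A sixth above D in this key is B.
Together with the bass D, this spells B minor seventh in first inversion.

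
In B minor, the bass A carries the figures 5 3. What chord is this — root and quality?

The figures 5 3 indicate a triad in root position.
In root position the bass is the root, so the root is A.
The chord tones are A, C#, E, giving A major.

A major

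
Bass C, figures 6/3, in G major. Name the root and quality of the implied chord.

The figures 6/3 indicate a triad in first inversion.
In first inversion the root lies a sixth above the bass: a sixth above C in G major is A.
The chord tones are C, E, A, giving A minor.

A minor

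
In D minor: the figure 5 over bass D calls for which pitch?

A

Counting 4 letter steps above D lands on A; in D minor, that letter is A.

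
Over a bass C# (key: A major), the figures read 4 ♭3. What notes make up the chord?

The written figures 4 ♭3 are shorthand for 6/4/3: the 6 is implied.
A third above C# in this key is E, lowered to Eb by the flat.
A fourth above C# in this key is F#.
A sixth above C# in this key is A.

C#, Eb, F#, A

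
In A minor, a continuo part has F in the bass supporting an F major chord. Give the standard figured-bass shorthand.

F is the root of F major, so the chord is in root position.
A triad in root position is figured 5/3, conventionally abbreviated (no figures — root-position triad).

no figures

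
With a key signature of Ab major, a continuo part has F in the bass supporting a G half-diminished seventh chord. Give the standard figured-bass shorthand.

F is the seventh of G half-diminished seventh, so the chord is in third inversion.
A seventh chord in third inversion is figured 6/4/2, conventionally abbreviated 4/2.

4/2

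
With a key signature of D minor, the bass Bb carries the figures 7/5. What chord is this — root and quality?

The figures 7/5 indicate a seventh chord in root position.
In root position the bass is the root, so the root is Bb.
The chord tones are Bb, D, F, A, giving Bb major seventh.

Bb major seventh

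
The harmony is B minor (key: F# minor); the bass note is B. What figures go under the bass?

B is the root of B minor, so the chord is in root position.
A triad in root position is figured 5/3, conventionally abbreviated (no figures — root-position triad).

no figures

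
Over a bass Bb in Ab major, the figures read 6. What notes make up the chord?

The written figures 6 are shorthand for 6/3: the 3 is implied.
A third above Bb in this key is Db.
A sixth above Bb in this key is G.
Together with the bass Bb, this spells G diminished in first inversion.

Bb, Db, G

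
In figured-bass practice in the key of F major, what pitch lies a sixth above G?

E

Counting 5 letter steps above G lands on E; in F major, that letter is E.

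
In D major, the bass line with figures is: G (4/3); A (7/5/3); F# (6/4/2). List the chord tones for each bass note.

G (6/4/3): G, B, C#, E.
A (7/5/3): A, C#, E, G.
F# (6/4/2): F#, G, B, D.

G, B, C#, E | A, C#, E, G | F#, G, B, D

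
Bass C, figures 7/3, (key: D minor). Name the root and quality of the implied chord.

The figures 7/3 indicate a seventh chord in root position.
In root position the bass is the root, so the root is C.
The chord tones are C, E, G, Bb, giving C dominant seventh.

C dominant seventh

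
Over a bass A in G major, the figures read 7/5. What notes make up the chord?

A, C, E, G

The written figures 7/5 are shorthand for 7/5/3: the 3 is implied.
A third above A in this key is C.
A fifth above A in this key is E.
A seventh above A in this key is G.
Together with the bass A, this spells A minor seventh in root position.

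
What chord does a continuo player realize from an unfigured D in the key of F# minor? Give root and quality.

D major

An unfigured bass indicates a triad in root position.
In root position the bass is the root, so the root is D.
The chord tones are D, F#, A, giving D major.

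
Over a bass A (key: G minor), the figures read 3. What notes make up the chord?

The written figures 3 are shorthand for 5/3: the 5 is implied.
A third above A in this key is C.
A fifth above A in this key is Eb.
Together with the bass A, this spells A diminished in root position.

A, C, Eb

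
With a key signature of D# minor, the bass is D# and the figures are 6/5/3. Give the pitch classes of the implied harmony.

D#, F#, A#, B

A third above D# in this key is F#.
A fifth above D# in this key is A#.
A sixth above D# in this key is B.
Together with the bass D#, this spells B major seventh in first inversion.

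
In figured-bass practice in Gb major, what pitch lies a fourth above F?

Counting 3 letter steps above F lands on B; in Gb major, that letter is Bb.

Bb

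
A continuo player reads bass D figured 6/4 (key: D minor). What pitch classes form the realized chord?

D, G, Bb

A fourth above D in this key is G.
A sixth above D in this key is Bb.
Together with the bass D, this spells G minor in second inversion.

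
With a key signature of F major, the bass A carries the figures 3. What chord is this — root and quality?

The figures 3 indicate a triad in root position.
In root position the bass is the root, so the root is A.
The chord tones are A, C, E, giving A minor.

A minor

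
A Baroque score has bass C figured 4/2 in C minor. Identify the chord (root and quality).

The figures 4/2 indicate a seventh chord in third inversion.
In third inversion the root lies a second above the bass: a second above C in C minor is D.
The chord tones are C, D, F, Ab, giving D half-diminished seventh.

D half-diminished seventh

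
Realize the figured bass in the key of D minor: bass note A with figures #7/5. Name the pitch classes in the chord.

The written figures #7/5 are shorthand for 7/5/3: the 3 is implied.
A third above A in this key is C.
A fifth above A in this key is E.
A seventh above A in this key is G, raised to G# by the sharp.
Together with the bass A, this spells A minor-major seventh in root position.

A, C, E, G#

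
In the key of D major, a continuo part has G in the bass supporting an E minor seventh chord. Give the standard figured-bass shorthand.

G is the third of E minor seventh, so the chord is in first inversion.
A seventh chord in first inversion is figured 6/5/3, conventionally abbreviated 6/5.

6/5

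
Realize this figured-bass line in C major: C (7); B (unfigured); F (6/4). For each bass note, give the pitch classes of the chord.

C (7/5/3): C, E, G, B.
B (5/3): B, D, F.
F (6/4): F, B, D.

C, E, G, B | B, D, F | F, B, D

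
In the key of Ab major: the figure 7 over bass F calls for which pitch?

Eb

Counting 6 letter steps above F lands on E; in Ab major, that letter is Eb.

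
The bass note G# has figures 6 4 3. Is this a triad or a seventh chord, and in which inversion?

seventh chord, second inversion

Intervals of 6/4/3 above the bass form a seventh chord; the bass is the fifth, so this is second inversion.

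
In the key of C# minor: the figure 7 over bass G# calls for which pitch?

Counting 6 letter steps above G# lands on F; in C# minor, that letter is F#.

F#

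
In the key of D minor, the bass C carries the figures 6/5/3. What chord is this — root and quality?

A minor seventh

The figures 6/5/3 indicate a seventh chord in first inversion.
In first inversion the root lies a sixth above the bass: a sixth above C in D minor is A.
The chord tones are C, E, G, A, giving A minor seventh.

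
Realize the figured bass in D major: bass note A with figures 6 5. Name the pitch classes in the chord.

The written figures 6 5 are shorthand for 6/5/3: the 3 is implied.
A third above A in this key is C#.
A fifth above A in this key is E.
A sixth above A in this key is F#.
Together with the bass A, this spells F# minor seventh in first inversion.

A, C#, E, F#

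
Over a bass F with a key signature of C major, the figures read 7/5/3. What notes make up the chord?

F, A, C, E

A third above F in this key is A.
A fifth above F in this key is C.
A seventh above F in this key is E.
Together with the bass F, this spells F major seventh in root position.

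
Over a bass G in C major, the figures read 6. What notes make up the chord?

The written figures 6 are shorthand for 6/3: the 3 is implied.
A third above G in this key is B.
A sixth above G in this key is E.
Together with the bass G, this spells E minor in first inversion.

G, B, E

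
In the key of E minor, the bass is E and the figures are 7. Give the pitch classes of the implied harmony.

The written figures 7 are shorthand for 7/5/3: the 5/3 are implied.
A third above E in this key is G.
A fifth above E in this key is B.
A seventh above E in this key is D.
Together with the bass E, this spells E minor seventh in root position.

E, G, B, D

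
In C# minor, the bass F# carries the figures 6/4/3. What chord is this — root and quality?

B dominant seventh

The figures 6/4/3 indicate a seventh chord in second inversion.
In second inversion the root lies a fourth above the bass: a fourth above F# in C# minor is B.
The chord tones are F#, A, B, D#, giving B dominant seventh.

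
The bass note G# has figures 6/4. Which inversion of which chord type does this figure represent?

triad, second inversion

Intervals of 6/4 above the bass form a triad; the bass is the fifth, so this is second inversion.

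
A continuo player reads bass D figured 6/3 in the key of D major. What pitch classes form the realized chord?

D, F#, B

A third above D in this key is F#.
A sixth above D in this key is B.
Together with the bass D, this spells B minor in first inversion.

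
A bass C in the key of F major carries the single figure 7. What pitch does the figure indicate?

Bb

Counting 6 letter steps above C lands on B; in F major, that letter is Bb.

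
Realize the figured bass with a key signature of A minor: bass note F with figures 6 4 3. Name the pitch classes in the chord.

F, A, B, D

A third above F in this key is A.
A fourth above F in this key is B.
A sixth above F in this key is D.
Together with the bass F, this spells B half-diminished seventh in second inversion.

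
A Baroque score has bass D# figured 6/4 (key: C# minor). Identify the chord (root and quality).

G# minor

The figures 6/4 indicate a triad in second inversion.
In second inversion the root lies a fourth above the bass: a fourth above D# in C# minor is G#.
The chord tones are D#, G#, B, giving G# minor.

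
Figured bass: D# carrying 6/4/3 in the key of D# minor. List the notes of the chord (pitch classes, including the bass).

A third above D# in this key is F#.
A fourth above D# in this key is G#.
A sixth above D# in this key is B.
Together with the bass D#, this spells G# minor seventh in second inversion.

D#, F#, G#, B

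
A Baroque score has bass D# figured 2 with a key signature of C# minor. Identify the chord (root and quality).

The figures 2 indicate a seventh chord in third inversion.
In third inversion the root lies a second above the bass: a second above D# in C# minor is E.
The chord tones are D#, E, G#, B, giving E major seventh.

E major seventh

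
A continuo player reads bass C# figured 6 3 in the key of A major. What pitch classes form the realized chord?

C#, E, A

A third above C# in this key is E.
A sixth above C# in this key is A.
Together with the bass C#, this spells A major in first inversion.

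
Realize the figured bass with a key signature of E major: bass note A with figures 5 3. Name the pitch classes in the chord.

A, C#, E

A third above A in this key is C#.
A fifth above A in this key is E.
Together with the bass A, this spells A major in root position.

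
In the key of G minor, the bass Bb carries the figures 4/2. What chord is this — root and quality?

The figures 4/2 indicate a seventh chord in third inversion.
In third inversion the root lies a second above the bass: a second above Bb in G minor is C.
The chord tones are Bb, C, Eb, G, giving C minor seventh.

C minor seventh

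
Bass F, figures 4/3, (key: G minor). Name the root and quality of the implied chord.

The figures 4/3 indicate a seventh chord in second inversion.
In second inversion the root lies a fourth above the bass: a fourth above F in G minor is Bb.
The chord tones are F, A, Bb, D, giving Bb major seventh.

Bb major seventh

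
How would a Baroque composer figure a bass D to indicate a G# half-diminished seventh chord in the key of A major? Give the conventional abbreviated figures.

4/3

D is the fifth of G# half-diminished seventh, so the chord is in second inversion.
A seventh chord in second inversion is figured 6/4/3, conventionally abbreviated 4/3.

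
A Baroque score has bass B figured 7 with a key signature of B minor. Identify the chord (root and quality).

B minor seventh

The figures 7 indicate a seventh chord in root position.
In root position the bass is the root, so the root is B.
The chord tones are B, D, F#, A, giving B minor seventh.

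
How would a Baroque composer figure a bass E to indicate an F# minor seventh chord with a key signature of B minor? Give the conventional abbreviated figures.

E is the seventh of F# minor seventh, so the chord is in third inversion.
A seventh chord in third inversion is figured 6/4/2, conventionally abbreviated 4/2.

4/2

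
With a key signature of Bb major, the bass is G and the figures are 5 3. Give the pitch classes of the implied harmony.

A third above G in this key is Bb.
A fifth above G in this key is D.
Together with the bass G, this spells G minor in root position.

G, Bb, D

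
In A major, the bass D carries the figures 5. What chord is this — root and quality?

The figures 5 indicate a triad in root position.
In root position the bass is the root, so the root is D.
The chord tones are D, F#, A, giving D major.

D major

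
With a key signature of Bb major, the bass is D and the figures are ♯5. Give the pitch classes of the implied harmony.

The written figures ♯5 are shorthand for 5/3: the 3 is implied.
A third above D in this key is F.
A fifth above D in this key is A, raised to A# by the sharp.

D, F, A#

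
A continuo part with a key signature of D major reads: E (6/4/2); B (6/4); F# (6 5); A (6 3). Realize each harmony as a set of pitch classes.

E, F#, A, C# | B, E, G | F#, A, C#, D | A, C#, F#

E (6/4/2): E, F#, A, C#.
B (6/4): B, E, G.
F# (6/5/3): F#, A, C#, D.
A (6/3): A, C#, F#.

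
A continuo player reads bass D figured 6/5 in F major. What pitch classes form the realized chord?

The written figures 6/5 are shorthand for 6/5/3: the 3 is implied.
A third above D in this key is F.
A fifth above D in this key is A.
A sixth above D in this key is Bb.
Together with the bass D, this spells Bb major seventh in first inversion.

D, F, A, Bb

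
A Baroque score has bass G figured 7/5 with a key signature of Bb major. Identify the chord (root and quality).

G minor seventh

The figures 7/5 indicate a seventh chord in root position.
In root position the bass is the root, so the root is G.
The chord tones are G, Bb, D, F, giving G minor seventh.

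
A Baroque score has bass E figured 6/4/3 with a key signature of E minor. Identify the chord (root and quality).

A minor seventh

The figures 6/4/3 indicate a seventh chord in second inversion.
In second inversion the root lies a fourth above the bass: a fourth above E in E minor is A.
The chord tones are E, G, A, C, giving A minor seventh.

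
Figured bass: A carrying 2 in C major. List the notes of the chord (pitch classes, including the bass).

The written figures 2 are shorthand for 6/4/2: the 6/4 are implied.
A second above A in this key is B.
A fourth above A in this key is D.
A sixth above A in this key is F.
Together with the bass A, this spells B half-diminished seventh in third inversion.

A, B, D, F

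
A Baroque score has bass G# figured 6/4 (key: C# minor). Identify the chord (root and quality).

C# minor

The figures 6/4 indicate a triad in second inversion.
In second inversion the root lies a fourth above the bass: a fourth above G# in C# minor is C#.
The chord tones are G#, C#, E, giving C# minor.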